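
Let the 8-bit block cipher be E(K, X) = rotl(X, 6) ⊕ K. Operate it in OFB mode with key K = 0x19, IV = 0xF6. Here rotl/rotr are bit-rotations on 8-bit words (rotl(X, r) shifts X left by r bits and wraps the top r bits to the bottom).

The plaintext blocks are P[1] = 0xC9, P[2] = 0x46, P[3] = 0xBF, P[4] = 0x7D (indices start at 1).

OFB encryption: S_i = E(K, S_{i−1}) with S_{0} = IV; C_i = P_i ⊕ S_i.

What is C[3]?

C[3] = 0xAA

C[1]: S = E(K, 0xF6) = 0xA4; 0xC9 ⊕ 0xA4 = 0x6D.
C[2]: S = E(K, 0xA4) = 0x30; 0x46 ⊕ 0x30 = 0x76.
C[3]: S = E(K, 0x30) = 0x15; 0xBF ⊕ 0x15 = 0xAA.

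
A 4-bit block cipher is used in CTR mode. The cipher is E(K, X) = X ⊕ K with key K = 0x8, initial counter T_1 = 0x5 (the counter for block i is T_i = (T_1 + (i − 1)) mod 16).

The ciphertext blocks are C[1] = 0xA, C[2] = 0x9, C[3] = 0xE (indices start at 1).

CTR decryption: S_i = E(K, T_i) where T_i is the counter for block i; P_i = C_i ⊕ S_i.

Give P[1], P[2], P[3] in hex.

P[1]: T = 0x5, S = E(K, T) = 0xD; 0xA ⊕ 0xD = 0x7.
P[2]: T = 0x6, S = E(K, T) = 0xE; 0x9 ⊕ 0xE = 0x7.
P[3]: T = 0x7, S = E(K, T) = 0xF; 0xE ⊕ 0xF = 0x1.

P[1] = 0x7, P[2] = 0x7, P[3] = 0x1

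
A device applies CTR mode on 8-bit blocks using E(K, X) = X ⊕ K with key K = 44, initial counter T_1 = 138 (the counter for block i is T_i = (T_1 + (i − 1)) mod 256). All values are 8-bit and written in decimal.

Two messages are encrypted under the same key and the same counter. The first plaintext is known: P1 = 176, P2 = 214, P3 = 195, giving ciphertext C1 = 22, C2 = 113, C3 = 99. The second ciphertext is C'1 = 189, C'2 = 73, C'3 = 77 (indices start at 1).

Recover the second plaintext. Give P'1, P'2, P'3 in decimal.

P'1 = 27, P'2 = 238, P'3 = 237

In CTR with a reused counter, both messages share the same keystream S_i, so C_i ⊕ C'_i = P_i ⊕ P'_i and thus P'_i = P_i ⊕ C_i ⊕ C'_i.
P'1: 176 ⊕ 22 ⊕ 189 = 27.
P'2: 214 ⊕ 113 ⊕ 73 = 238.
P'3: 195 ⊕ 99 ⊕ 77 = 237.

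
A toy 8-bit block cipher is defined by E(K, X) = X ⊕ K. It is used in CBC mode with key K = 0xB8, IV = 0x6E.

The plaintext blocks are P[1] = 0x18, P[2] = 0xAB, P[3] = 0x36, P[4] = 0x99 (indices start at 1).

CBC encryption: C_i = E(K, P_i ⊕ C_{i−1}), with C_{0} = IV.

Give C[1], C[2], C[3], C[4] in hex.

C[1]: P[1] ⊕ 0x6E = 0x76; E(K, 0x76) = 0xCE.
C[2]: P[2] ⊕ 0xCE = 0x65; E(K, 0x65) = 0xDD.
C[3]: P[3] ⊕ 0xDD = 0xEB; E(K, 0xEB) = 0x53.
C[4]: P[4] ⊕ 0x53 = 0xCA; E(K, 0xCA) = 0x72.

C[1] = 0xCE, C[2] = 0xDD, C[3] = 0x53, C[4] = 0x72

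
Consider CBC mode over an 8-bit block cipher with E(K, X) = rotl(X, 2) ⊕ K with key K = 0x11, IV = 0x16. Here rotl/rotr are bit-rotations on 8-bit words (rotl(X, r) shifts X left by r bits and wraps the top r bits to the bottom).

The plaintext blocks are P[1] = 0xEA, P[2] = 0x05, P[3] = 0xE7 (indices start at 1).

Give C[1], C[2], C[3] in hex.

C[1] = 0xE2, C[2] = 0x8E, C[3] = 0xB4

CBC encryption: C_i = E(K, P_i ⊕ C_{i−1}), with C_{0} = IV.
C[1]: P[1] ⊕ 0x16 = 0xFC; E(K, 0xFC) = 0xE2.
C[2]: P[2] ⊕ 0xE2 = 0xE7; E(K, 0xE7) = 0x8E.
C[3]: P[3] ⊕ 0x8E = 0x69; E(K, 0x69) = 0xB4.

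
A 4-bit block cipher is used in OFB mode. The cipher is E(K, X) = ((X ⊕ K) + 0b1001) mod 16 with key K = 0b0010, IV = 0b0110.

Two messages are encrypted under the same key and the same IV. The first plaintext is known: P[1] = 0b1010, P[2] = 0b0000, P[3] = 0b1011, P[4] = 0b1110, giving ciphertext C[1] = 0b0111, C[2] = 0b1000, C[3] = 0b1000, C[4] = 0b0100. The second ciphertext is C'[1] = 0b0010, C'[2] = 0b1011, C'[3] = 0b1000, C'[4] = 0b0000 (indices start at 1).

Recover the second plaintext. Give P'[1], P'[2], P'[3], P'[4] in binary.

P'[1] = 0b1111, P'[2] = 0b0011, P'[3] = 0b1011, P'[4] = 0b1010

In OFB with a reused IV, both messages share the same keystream S_i, so C_i ⊕ C'_i = P_i ⊕ P'_i and thus P'_i = P_i ⊕ C_i ⊕ C'_i.
P'[1]: 0b1010 ⊕ 0b0111 ⊕ 0b0010 = 0b1111.
P'[2]: 0b0000 ⊕ 0b1000 ⊕ 0b1011 = 0b0011.
P'[3]: 0b1011 ⊕ 0b1000 ⊕ 0b1000 = 0b1011.
P'[4]: 0b1110 ⊕ 0b0100 ⊕ 0b0000 = 0b1010.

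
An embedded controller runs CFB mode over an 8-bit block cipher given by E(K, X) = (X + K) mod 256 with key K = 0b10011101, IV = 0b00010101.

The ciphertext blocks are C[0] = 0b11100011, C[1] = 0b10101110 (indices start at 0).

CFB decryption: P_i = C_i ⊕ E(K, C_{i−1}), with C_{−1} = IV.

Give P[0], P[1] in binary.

P[0] = 0b01010001, P[1] = 0b00101110

P[0]: E(K, 0b00010101) = 0b10110010; 0b11100011 ⊕ 0b10110010 = 0b01010001.
P[1]: E(K, 0b11100011) = 0b10000000; 0b10101110 ⊕ 0b10000000 = 0b00101110.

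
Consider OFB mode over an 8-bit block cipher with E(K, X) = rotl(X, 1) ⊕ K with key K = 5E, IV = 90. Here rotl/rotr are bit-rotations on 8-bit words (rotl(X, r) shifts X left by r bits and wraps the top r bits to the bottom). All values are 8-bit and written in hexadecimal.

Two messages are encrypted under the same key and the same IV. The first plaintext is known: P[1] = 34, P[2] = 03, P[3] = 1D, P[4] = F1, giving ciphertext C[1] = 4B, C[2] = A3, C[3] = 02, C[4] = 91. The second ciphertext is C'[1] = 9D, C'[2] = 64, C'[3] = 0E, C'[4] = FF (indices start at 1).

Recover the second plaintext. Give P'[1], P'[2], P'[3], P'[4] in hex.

P'[1] = E2, P'[2] = C4, P'[3] = 11, P'[4] = 9F

In OFB with a reused IV, both messages share the same keystream S_i, so C_i ⊕ C'_i = P_i ⊕ P'_i and thus P'_i = P_i ⊕ C_i ⊕ C'_i.
P'[1]: 34 ⊕ 4B ⊕ 9D = E2.
P'[2]: 03 ⊕ A3 ⊕ 64 = C4.
P'[3]: 1D ⊕ 02 ⊕ 0E = 11.
P'[4]: F1 ⊕ 91 ⊕ FF = 9F.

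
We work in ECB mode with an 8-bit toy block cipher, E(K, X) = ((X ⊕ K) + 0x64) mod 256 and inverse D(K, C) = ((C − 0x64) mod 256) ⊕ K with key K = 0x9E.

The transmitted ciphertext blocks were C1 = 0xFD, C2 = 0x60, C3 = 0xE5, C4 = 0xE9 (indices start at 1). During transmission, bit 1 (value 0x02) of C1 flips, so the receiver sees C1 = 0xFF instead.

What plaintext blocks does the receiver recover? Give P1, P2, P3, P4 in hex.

P1 = 0x05, P2 = 0x62, P3 = 0x1F, P4 = 0x1B

ECB decryption: P_i = D(K, C_i).
Only C1 changed, to 0xFF. In ECB, a change in C_i affects only P_i. Decrypting the received ciphertext:
P1: D(K, 0xFF) = 0x05.
P2: D(K, 0x60) = 0x62.
P3: D(K, 0xE5) = 0x1F.
P4: D(K, 0xE9) = 0x1B.
Blocks that differ from the original plaintext: P1.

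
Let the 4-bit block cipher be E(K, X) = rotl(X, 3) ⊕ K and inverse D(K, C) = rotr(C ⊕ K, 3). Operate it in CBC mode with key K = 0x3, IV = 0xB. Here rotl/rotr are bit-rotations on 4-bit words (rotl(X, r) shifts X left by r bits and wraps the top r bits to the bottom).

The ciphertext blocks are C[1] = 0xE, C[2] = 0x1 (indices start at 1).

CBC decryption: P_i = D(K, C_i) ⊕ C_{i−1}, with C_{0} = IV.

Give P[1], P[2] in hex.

P[1]: D(K, 0xE) = 0xB; 0xB ⊕ 0xB = 0x0.
P[2]: D(K, 0x1) = 0x4; 0x4 ⊕ 0xE = 0xA.

P[1] = 0x0, P[2] = 0xA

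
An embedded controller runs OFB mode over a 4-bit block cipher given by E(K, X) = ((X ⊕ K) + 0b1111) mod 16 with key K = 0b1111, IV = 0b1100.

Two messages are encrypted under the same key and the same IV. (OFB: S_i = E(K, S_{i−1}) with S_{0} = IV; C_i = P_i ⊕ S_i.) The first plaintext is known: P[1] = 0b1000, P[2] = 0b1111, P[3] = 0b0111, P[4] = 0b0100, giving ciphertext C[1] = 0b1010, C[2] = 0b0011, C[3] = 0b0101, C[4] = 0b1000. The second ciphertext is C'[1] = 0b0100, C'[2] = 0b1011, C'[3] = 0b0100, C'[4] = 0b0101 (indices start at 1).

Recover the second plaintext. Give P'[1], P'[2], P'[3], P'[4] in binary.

P'[1] = 0b0110, P'[2] = 0b0111, P'[3] = 0b0110, P'[4] = 0b1001

In OFB with a reused IV, both messages share the same keystream S_i, so C_i ⊕ C'_i = P_i ⊕ P'_i and thus P'_i = P_i ⊕ C_i ⊕ C'_i.
P'[1]: 0b1000 ⊕ 0b1010 ⊕ 0b0100 = 0b0110.
P'[2]: 0b1111 ⊕ 0b0011 ⊕ 0b1011 = 0b0111.
P'[3]: 0b0111 ⊕ 0b0101 ⊕ 0b0100 = 0b0110.
P'[4]: 0b0100 ⊕ 0b1000 ⊕ 0b0101 = 0b1001.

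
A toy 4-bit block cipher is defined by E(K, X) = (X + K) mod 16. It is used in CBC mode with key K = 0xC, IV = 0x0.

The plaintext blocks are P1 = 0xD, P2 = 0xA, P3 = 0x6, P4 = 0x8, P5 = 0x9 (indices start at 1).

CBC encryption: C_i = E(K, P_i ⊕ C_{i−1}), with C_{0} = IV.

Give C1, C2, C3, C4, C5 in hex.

C1: P1 ⊕ 0x0 = 0xD; E(K, 0xD) = 0x9.
C2: P2 ⊕ 0x9 = 0x3; E(K, 0x3) = 0xF.
C3: P3 ⊕ 0xF = 0x9; E(K, 0x9) = 0x5.
C4: P4 ⊕ 0x5 = 0xD; E(K, 0xD) = 0x9.
C5: P5 ⊕ 0x9 = 0x0; E(K, 0x0) = 0xC.

C1 = 0x9, C2 = 0xF, C3 = 0x5, C4 = 0x9, C5 = 0xC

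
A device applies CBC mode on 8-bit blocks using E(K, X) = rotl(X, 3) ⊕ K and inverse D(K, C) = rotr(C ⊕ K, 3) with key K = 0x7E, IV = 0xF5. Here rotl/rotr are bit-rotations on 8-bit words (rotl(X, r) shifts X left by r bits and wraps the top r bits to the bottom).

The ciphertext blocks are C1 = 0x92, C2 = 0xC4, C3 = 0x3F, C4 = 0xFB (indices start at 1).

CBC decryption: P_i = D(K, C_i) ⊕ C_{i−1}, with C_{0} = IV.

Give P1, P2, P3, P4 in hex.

P1: D(K, 0x92) = 0x9D; 0x9D ⊕ 0xF5 = 0x68.
P2: D(K, 0xC4) = 0x57; 0x57 ⊕ 0x92 = 0xC5.
P3: D(K, 0x3F) = 0x28; 0x28 ⊕ 0xC4 = 0xEC.
P4: D(K, 0xFB) = 0xB0; 0xB0 ⊕ 0x3F = 0x8F.

P1 = 0x68, P2 = 0xC5, P3 = 0xEC, P4 = 0x8F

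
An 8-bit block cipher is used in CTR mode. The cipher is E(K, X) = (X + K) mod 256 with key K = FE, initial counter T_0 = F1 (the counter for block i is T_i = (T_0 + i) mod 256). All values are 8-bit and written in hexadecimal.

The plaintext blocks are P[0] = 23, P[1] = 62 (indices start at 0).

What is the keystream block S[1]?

F0

CTR encryption: S_i = E(K, T_i) where T_i is the counter for block i; C_i = P_i ⊕ S_i.
C[0]: T = F1, S = E(K, T) = EF; 23 ⊕ EF = CC.
C[1]: T = F2, S = E(K, T) = F0; 62 ⊕ F0 = 92.
So S[1] = F0.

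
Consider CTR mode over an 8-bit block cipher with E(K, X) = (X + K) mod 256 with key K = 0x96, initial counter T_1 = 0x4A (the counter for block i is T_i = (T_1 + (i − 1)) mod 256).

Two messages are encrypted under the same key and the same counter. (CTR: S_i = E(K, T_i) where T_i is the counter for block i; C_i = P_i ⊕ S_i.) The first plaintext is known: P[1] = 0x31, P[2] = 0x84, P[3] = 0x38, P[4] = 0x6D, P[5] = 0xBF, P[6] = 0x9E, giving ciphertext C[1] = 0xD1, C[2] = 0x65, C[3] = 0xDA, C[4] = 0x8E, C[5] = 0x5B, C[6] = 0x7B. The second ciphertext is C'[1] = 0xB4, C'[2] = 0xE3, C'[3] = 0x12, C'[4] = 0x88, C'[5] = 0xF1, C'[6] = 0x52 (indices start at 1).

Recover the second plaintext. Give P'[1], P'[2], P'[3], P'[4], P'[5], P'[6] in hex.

P'[1] = 0x54, P'[2] = 0x02, P'[3] = 0xF0, P'[4] = 0x6B, P'[5] = 0x15, P'[6] = 0xB7

In CTR with a reused counter, both messages share the same keystream S_i, so C_i ⊕ C'_i = P_i ⊕ P'_i and thus P'_i = P_i ⊕ C_i ⊕ C'_i.
P'[1]: 0x31 ⊕ 0xD1 ⊕ 0xB4 = 0x54.
P'[2]: 0x84 ⊕ 0x65 ⊕ 0xE3 = 0x02.
P'[3]: 0x38 ⊕ 0xDA ⊕ 0x12 = 0xF0.
P'[4]: 0x6D ⊕ 0x8E ⊕ 0x88 = 0x6B.
P'[5]: 0xBF ⊕ 0x5B ⊕ 0xF1 = 0x15.
P'[6]: 0x9E ⊕ 0x7B ⊕ 0x52 = 0xB7.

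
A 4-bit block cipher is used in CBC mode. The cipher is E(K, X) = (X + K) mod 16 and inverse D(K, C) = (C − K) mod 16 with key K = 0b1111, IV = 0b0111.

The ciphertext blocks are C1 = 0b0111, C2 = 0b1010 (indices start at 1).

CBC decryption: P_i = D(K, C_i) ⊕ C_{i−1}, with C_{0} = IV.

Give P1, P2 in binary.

P1: D(K, 0b0111) = 0b1000; 0b1000 ⊕ 0b0111 = 0b1111.
P2: D(K, 0b1010) = 0b1011; 0b1011 ⊕ 0b0111 = 0b1100.

P1 = 0b1111, P2 = 0b1100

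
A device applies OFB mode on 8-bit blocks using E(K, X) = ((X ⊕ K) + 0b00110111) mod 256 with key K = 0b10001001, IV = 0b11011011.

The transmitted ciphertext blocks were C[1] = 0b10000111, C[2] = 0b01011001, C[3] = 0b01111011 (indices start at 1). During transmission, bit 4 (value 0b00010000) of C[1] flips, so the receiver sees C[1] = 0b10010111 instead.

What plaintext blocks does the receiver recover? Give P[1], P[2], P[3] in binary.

P[1] = 0b00011110, P[2] = 0b01101110, P[3] = 0b10001110

OFB decryption: S_i = E(K, S_{i−1}) with S_{0} = IV; P_i = C_i ⊕ S_i.
Only C[1] changed, to 0b10010111. In OFB, a change in C_i flips the same bit in P_i only; the keystream is unaffected. Decrypting the received ciphertext:
P[1]: S = E(K, 0b11011011) = 0b10001001; 0b10010111 ⊕ 0b10001001 = 0b00011110.
P[2]: S = E(K, 0b10001001) = 0b00110111; 0b01011001 ⊕ 0b00110111 = 0b01101110.
P[3]: S = E(K, 0b00110111) = 0b11110101; 0b01111011 ⊕ 0b11110101 = 0b10001110.
Blocks that differ from the original plaintext: P[1].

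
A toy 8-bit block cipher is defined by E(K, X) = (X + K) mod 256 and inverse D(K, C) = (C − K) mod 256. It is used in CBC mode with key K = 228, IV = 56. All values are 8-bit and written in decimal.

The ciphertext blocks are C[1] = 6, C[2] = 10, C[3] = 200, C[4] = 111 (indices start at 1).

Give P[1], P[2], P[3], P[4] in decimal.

P[1] = 26, P[2] = 32, P[3] = 238, P[4] = 67

CBC decryption: P_i = D(K, C_i) ⊕ C_{i−1}, with C_{0} = IV.
P[1]: D(K, 6) = 34; 34 ⊕ 56 = 26.
P[2]: D(K, 10) = 38; 38 ⊕ 6 = 32.
P[3]: D(K, 200) = 228; 228 ⊕ 10 = 238.
P[4]: D(K, 111) = 139; 139 ⊕ 200 = 67.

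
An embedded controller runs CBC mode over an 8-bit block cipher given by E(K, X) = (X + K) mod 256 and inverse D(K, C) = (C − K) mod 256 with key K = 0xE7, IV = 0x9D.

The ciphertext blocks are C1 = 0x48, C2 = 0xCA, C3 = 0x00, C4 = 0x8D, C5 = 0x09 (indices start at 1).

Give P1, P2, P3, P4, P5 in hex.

CBC decryption: P_i = D(K, C_i) ⊕ C_{i−1}, with C_{0} = IV.
P1: D(K, 0x48) = 0x61; 0x61 ⊕ 0x9D = 0xFC.
P2: D(K, 0xCA) = 0xE3; 0xE3 ⊕ 0x48 = 0xAB.
P3: D(K, 0x00) = 0x19; 0x19 ⊕ 0xCA = 0xD3.
P4: D(K, 0x8D) = 0xA6; 0xA6 ⊕ 0x00 = 0xA6.
P5: D(K, 0x09) = 0x22; 0x22 ⊕ 0x8D = 0xAF.

P1 = 0xFC, P2 = 0xAB, P3 = 0xD3, P4 = 0xA6, P5 = 0xAF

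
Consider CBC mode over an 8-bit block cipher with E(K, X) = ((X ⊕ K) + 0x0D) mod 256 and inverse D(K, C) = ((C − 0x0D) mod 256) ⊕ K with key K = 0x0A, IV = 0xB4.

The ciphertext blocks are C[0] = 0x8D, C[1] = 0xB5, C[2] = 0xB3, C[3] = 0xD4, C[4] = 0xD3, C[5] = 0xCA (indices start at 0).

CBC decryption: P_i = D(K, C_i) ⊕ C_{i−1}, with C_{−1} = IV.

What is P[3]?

P[3] = 0x7E

P[3]: D(K, 0xD4) = 0xCD; 0xCD ⊕ 0xB3 = 0x7E.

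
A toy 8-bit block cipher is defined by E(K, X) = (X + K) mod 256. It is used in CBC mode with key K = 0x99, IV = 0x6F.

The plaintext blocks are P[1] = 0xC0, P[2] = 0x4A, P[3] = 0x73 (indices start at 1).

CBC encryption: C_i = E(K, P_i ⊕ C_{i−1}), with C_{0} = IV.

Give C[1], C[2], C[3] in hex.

C[1] = 0x48, C[2] = 0x9B, C[3] = 0x81

C[1]: P[1] ⊕ 0x6F = 0xAF; E(K, 0xAF) = 0x48.
C[2]: P[2] ⊕ 0x48 = 0x02; E(K, 0x02) = 0x9B.
C[3]: P[3] ⊕ 0x9B = 0xE8; E(K, 0xE8) = 0x81.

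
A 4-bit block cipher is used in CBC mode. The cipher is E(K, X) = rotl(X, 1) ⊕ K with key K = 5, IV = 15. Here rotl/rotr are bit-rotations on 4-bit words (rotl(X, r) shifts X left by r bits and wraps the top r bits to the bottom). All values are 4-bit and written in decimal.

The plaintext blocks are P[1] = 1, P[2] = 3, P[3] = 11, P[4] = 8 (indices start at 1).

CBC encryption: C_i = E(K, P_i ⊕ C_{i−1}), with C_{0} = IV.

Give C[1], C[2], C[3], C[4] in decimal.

C[1] = 8, C[2] = 2, C[3] = 6, C[4] = 8

C[1]: P[1] ⊕ 15 = 14; E(K, 14) = 8.
C[2]: P[2] ⊕ 8 = 11; E(K, 11) = 2.
C[3]: P[3] ⊕ 2 = 9; E(K, 9) = 6.
C[4]: P[4] ⊕ 6 = 14; E(K, 14) = 8.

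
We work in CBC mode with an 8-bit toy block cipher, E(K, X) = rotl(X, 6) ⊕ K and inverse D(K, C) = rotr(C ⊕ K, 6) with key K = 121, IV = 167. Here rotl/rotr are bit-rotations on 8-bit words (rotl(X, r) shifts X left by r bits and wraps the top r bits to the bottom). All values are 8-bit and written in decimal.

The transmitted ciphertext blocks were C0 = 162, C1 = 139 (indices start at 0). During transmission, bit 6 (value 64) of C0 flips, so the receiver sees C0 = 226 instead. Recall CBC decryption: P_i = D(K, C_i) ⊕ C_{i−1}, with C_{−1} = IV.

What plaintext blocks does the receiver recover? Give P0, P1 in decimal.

P0 = 201, P1 = 41

Only C0 changed, to 226. In CBC, a change in C_i garbles P_i and flips the same bit in P_{i+1}. Decrypting the received ciphertext:
P0: D(K, 226) = 110; 110 ⊕ 167 = 201.
P1: D(K, 139) = 203; 203 ⊕ 226 = 41.
Blocks that differ from the original plaintext: P0, P1.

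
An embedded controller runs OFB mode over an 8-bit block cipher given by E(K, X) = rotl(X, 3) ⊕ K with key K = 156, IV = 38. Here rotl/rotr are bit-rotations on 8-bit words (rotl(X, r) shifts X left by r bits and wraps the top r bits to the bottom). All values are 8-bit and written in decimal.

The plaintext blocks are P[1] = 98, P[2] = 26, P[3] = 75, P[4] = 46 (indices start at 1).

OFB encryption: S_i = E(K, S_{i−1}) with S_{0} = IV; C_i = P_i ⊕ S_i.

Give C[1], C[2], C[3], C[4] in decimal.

C[1] = 207, C[2] = 235, C[3] = 88, C[4] = 42

C[1]: S = E(K, 38) = 173; 98 ⊕ 173 = 207.
C[2]: S = E(K, 173) = 241; 26 ⊕ 241 = 235.
C[3]: S = E(K, 241) = 19; 75 ⊕ 19 = 88.
C[4]: S = E(K, 19) = 4; 46 ⊕ 4 = 42.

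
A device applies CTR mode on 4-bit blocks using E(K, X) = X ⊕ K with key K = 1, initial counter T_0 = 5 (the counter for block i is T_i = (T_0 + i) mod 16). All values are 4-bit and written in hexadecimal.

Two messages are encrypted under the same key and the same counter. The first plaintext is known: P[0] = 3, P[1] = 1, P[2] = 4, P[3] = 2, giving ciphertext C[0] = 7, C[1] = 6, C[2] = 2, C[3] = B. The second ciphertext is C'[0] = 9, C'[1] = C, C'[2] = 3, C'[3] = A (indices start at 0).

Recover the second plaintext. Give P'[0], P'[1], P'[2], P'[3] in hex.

In CTR with a reused counter, both messages share the same keystream S_i, so C_i ⊕ C'_i = P_i ⊕ P'_i and thus P'_i = P_i ⊕ C_i ⊕ C'_i.
P'[0]: 3 ⊕ 7 ⊕ 9 = D.
P'[1]: 1 ⊕ 6 ⊕ C = B.
P'[2]: 4 ⊕ 2 ⊕ 3 = 5.
P'[3]: 2 ⊕ B ⊕ A = 3.

P'[0] = D, P'[1] = B, P'[2] = 5, P'[3] = 3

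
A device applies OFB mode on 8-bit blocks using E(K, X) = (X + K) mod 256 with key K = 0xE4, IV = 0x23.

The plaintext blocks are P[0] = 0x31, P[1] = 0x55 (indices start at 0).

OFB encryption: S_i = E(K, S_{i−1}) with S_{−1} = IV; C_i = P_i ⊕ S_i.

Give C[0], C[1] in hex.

C[0] = 0x36, C[1] = 0xBE

C[0]: S = E(K, 0x23) = 0x07; 0x31 ⊕ 0x07 = 0x36.
C[1]: S = E(K, 0x07) = 0xEB; 0x55 ⊕ 0xEB = 0xBE.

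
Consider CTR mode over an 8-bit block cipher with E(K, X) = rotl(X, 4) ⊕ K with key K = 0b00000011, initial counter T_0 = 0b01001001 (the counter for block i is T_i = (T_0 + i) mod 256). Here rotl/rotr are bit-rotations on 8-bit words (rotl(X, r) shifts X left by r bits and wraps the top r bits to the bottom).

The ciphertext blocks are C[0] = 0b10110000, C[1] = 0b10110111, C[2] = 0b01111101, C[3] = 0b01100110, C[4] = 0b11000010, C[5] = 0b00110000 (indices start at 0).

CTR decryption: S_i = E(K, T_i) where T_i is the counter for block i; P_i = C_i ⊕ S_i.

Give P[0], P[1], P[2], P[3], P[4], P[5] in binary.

P[0] = 0b00100111, P[1] = 0b00010000, P[2] = 0b11001010, P[3] = 0b10100001, P[4] = 0b00010101, P[5] = 0b11010111

P[0]: T = 0b01001001, S = E(K, T) = 0b10010111; 0b10110000 ⊕ 0b10010111 = 0b00100111.
P[1]: T = 0b01001010, S = E(K, T) = 0b10100111; 0b10110111 ⊕ 0b10100111 = 0b00010000.
P[2]: T = 0b01001011, S = E(K, T) = 0b10110111; 0b01111101 ⊕ 0b10110111 = 0b11001010.
P[3]: T = 0b01001100, S = E(K, T) = 0b11000111; 0b01100110 ⊕ 0b11000111 = 0b10100001.
P[4]: T = 0b01001101, S = E(K, T) = 0b11010111; 0b11000010 ⊕ 0b11010111 = 0b00010101.
P[5]: T = 0b01001110, S = E(K, T) = 0b11100111; 0b00110000 ⊕ 0b11100111 = 0b11010111.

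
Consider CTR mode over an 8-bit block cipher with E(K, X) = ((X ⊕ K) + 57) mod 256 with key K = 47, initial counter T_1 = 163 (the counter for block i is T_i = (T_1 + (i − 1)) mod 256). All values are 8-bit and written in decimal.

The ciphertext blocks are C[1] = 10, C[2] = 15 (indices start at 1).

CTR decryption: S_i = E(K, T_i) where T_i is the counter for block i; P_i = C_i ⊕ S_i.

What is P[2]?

P[2]: T = 164, S = E(K, T) = 196; 15 ⊕ 196 = 203.

P[2] = 203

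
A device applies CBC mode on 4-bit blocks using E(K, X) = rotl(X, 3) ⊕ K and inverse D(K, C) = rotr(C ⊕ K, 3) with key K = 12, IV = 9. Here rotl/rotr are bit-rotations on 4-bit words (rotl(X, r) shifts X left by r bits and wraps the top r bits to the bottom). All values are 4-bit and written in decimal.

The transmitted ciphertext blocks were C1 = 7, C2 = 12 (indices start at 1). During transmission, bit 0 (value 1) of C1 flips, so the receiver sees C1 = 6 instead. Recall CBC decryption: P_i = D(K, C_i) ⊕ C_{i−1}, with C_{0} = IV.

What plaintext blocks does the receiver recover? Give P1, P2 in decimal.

P1 = 12, P2 = 6

Only C1 changed, to 6. In CBC, a change in C_i garbles P_i and flips the same bit in P_{i+1}. Decrypting the received ciphertext:
P1: D(K, 6) = 5; 5 ⊕ 9 = 12.
P2: D(K, 12) = 0; 0 ⊕ 6 = 6.
Blocks that differ from the original plaintext: P1, P2.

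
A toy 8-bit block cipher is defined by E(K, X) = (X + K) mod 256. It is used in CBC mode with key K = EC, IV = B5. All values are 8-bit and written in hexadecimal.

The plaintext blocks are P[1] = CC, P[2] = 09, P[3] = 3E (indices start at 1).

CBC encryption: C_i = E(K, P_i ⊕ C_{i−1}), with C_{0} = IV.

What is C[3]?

C[1]: P[1] ⊕ B5 = 79; E(K, 79) = 65.
C[2]: P[2] ⊕ 65 = 6C; E(K, 6C) = 58.
C[3]: P[3] ⊕ 58 = 66; E(K, 66) = 52.

C[3] = 52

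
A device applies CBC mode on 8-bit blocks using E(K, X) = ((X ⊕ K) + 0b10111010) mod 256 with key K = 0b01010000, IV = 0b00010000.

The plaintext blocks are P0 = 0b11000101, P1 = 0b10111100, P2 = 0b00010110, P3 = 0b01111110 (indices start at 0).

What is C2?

CBC encryption: C_i = E(K, P_i ⊕ C_{i−1}), with C_{−1} = IV.
C0: P0 ⊕ 0b00010000 = 0b11010101; E(K, 0b11010101) = 0b00111111.
C1: P1 ⊕ 0b00111111 = 0b10000011; E(K, 0b10000011) = 0b10001101.
C2: P2 ⊕ 0b10001101 = 0b10011011; E(K, 0b10011011) = 0b10000101.

C2 = 0b10000101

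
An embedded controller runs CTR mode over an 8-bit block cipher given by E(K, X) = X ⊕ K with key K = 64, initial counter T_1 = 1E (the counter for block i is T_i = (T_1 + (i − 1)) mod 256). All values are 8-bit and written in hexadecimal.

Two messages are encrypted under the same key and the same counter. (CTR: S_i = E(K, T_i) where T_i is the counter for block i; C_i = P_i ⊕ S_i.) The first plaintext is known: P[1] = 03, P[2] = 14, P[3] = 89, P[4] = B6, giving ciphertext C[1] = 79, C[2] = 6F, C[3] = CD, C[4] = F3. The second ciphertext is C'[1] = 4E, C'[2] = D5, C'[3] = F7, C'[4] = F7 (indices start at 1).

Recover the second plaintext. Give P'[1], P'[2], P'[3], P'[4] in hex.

In CTR with a reused counter, both messages share the same keystream S_i, so C_i ⊕ C'_i = P_i ⊕ P'_i and thus P'_i = P_i ⊕ C_i ⊕ C'_i.
P'[1]: 03 ⊕ 79 ⊕ 4E = 34.
P'[2]: 14 ⊕ 6F ⊕ D5 = AE.
P'[3]: 89 ⊕ CD ⊕ F7 = B3.
P'[4]: B6 ⊕ F3 ⊕ F7 = B2.

P'[1] = 34, P'[2] = AE, P'[3] = B3, P'[4] = B2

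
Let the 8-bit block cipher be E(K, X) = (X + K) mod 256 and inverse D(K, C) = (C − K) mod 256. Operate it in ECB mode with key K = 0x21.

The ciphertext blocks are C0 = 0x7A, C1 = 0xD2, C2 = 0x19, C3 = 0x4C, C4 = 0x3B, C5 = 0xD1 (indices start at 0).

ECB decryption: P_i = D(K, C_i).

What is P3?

P3 = 0x2B

P3: D(K, 0x4C) = 0x2B.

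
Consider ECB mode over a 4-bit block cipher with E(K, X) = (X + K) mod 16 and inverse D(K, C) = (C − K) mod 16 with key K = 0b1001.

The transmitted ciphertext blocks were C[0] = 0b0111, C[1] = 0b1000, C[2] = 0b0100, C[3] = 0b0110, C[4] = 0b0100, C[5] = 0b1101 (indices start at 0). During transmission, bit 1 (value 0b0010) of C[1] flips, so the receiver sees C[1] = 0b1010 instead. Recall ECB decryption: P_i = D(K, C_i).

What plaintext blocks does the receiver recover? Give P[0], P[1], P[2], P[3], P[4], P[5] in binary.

P[0] = 0b1110, P[1] = 0b0001, P[2] = 0b1011, P[3] = 0b1101, P[4] = 0b1011, P[5] = 0b0100

Only C[1] changed, to 0b1010. In ECB, a change in C_i affects only P_i. Decrypting the received ciphertext:
P[0]: D(K, 0b0111) = 0b1110.
P[1]: D(K, 0b1010) = 0b0001.
P[2]: D(K, 0b0100) = 0b1011.
P[3]: D(K, 0b0110) = 0b1101.
P[4]: D(K, 0b0100) = 0b1011.
P[5]: D(K, 0b1101) = 0b0100.
Blocks that differ from the original plaintext: P[1].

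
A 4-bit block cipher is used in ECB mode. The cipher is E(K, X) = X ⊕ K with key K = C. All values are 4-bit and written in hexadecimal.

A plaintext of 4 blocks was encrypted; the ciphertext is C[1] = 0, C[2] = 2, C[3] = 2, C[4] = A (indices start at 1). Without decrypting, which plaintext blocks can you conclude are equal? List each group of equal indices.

P[2] = P[3]

ECB encrypts each block independently with the same key, so equal ciphertext blocks imply equal plaintext blocks.
C[2] = C[3] = 2, so P[2] = P[3].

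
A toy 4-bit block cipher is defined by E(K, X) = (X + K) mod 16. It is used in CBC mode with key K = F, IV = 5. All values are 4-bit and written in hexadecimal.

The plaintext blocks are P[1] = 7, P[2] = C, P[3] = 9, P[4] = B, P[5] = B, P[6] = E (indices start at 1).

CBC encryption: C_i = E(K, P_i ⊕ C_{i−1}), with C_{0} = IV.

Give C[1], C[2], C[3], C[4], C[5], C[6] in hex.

C[1] = 1, C[2] = C, C[3] = 4, C[4] = E, C[5] = 4, C[6] = 9

C[1]: P[1] ⊕ 5 = 2; E(K, 2) = 1.
C[2]: P[2] ⊕ 1 = D; E(K, D) = C.
C[3]: P[3] ⊕ C = 5; E(K, 5) = 4.
C[4]: P[4] ⊕ 4 = F; E(K, F) = E.
C[5]: P[5] ⊕ E = 5; E(K, 5) = 4.
C[6]: P[6] ⊕ 4 = A; E(K, A) = 9.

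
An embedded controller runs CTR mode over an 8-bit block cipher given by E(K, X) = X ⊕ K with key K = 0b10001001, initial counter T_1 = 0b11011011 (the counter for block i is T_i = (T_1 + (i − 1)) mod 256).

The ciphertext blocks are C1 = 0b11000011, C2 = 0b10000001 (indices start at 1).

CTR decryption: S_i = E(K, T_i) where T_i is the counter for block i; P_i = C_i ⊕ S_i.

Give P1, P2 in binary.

P1: T = 0b11011011, S = E(K, T) = 0b01010010; 0b11000011 ⊕ 0b01010010 = 0b10010001.
P2: T = 0b11011100, S = E(K, T) = 0b01010101; 0b10000001 ⊕ 0b01010101 = 0b11010100.

P1 = 0b10010001, P2 = 0b11010100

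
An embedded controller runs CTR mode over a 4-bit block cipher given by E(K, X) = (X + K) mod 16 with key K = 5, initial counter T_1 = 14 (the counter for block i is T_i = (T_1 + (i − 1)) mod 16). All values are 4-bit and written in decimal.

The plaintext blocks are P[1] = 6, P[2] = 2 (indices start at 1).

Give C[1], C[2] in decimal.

C[1] = 5, C[2] = 6

CTR encryption: S_i = E(K, T_i) where T_i is the counter for block i; C_i = P_i ⊕ S_i.
C[1]: T = 14, S = E(K, T) = 3; 6 ⊕ 3 = 5.
C[2]: T = 15, S = E(K, T) = 4; 2 ⊕ 4 = 6.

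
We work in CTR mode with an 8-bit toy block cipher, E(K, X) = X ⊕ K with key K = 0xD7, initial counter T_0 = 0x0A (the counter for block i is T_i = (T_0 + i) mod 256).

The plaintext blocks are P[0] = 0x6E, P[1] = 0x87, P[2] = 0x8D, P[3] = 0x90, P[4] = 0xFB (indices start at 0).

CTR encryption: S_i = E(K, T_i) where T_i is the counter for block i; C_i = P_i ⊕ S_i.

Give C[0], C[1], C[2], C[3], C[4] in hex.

C[0] = 0xB3, C[1] = 0x5B, C[2] = 0x56, C[3] = 0x4A, C[4] = 0x22

C[0]: T = 0x0A, S = E(K, T) = 0xDD; 0x6E ⊕ 0xDD = 0xB3.
C[1]: T = 0x0B, S = E(K, T) = 0xDC; 0x87 ⊕ 0xDC = 0x5B.
C[2]: T = 0x0C, S = E(K, T) = 0xDB; 0x8D ⊕ 0xDB = 0x56.
C[3]: T = 0x0D, S = E(K, T) = 0xDA; 0x90 ⊕ 0xDA = 0x4A.
C[4]: T = 0x0E, S = E(K, T) = 0xD9; 0xFB ⊕ 0xD9 = 0x22.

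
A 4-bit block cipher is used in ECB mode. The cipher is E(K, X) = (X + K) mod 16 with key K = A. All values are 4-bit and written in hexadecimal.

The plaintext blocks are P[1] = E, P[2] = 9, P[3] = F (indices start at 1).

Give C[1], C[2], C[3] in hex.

C[1] = 8, C[2] = 3, C[3] = 9

ECB encryption: C_i = E(K, P_i).
C[1]: E(K, E) = 8.
C[2]: E(K, 9) = 3.
C[3]: E(K, F) = 9.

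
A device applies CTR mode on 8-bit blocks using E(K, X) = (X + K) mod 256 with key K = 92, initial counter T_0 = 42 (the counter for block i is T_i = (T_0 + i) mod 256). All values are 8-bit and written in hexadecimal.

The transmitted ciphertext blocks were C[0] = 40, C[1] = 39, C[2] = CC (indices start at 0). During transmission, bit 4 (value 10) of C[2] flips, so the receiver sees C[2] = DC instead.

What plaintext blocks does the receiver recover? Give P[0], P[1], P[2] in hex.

CTR decryption: S_i = E(K, T_i) where T_i is the counter for block i; P_i = C_i ⊕ S_i.
Only C[2] changed, to DC. In CTR, a change in C_i flips the same bit in P_i only; the keystream is unaffected. Decrypting the received ciphertext:
P[0]: T = 42, S = E(K, T) = D4; 40 ⊕ D4 = 94.
P[1]: T = 43, S = E(K, T) = D5; 39 ⊕ D5 = EC.
P[2]: T = 44, S = E(K, T) = D6; DC ⊕ D6 = 0A.
Blocks that differ from the original plaintext: P[2].

P[0] = 94, P[1] = EC, P[2] = 0A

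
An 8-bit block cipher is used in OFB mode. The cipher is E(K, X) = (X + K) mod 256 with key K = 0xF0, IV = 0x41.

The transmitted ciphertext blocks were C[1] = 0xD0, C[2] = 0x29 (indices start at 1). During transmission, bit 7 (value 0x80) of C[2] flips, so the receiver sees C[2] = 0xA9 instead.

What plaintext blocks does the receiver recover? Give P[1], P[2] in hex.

P[1] = 0xE1, P[2] = 0x88

OFB decryption: S_i = E(K, S_{i−1}) with S_{0} = IV; P_i = C_i ⊕ S_i.
Only C[2] changed, to 0xA9. In OFB, a change in C_i flips the same bit in P_i only; the keystream is unaffected. Decrypting the received ciphertext:
P[1]: S = E(K, 0x41) = 0x31; 0xD0 ⊕ 0x31 = 0xE1.
P[2]: S = E(K, 0x31) = 0x21; 0xA9 ⊕ 0x21 = 0x88.
Blocks that differ from the original plaintext: P[2].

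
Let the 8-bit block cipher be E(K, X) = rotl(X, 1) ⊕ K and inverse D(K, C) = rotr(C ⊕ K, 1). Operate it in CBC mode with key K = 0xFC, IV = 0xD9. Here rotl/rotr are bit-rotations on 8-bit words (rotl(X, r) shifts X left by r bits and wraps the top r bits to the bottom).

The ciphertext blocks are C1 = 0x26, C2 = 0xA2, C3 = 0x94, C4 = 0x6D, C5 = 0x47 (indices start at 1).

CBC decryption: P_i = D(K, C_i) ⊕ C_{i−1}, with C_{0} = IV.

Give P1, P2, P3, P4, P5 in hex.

P1: D(K, 0x26) = 0x6D; 0x6D ⊕ 0xD9 = 0xB4.
P2: D(K, 0xA2) = 0x2F; 0x2F ⊕ 0x26 = 0x09.
P3: D(K, 0x94) = 0x34; 0x34 ⊕ 0xA2 = 0x96.
P4: D(K, 0x6D) = 0xC8; 0xC8 ⊕ 0x94 = 0x5C.
P5: D(K, 0x47) = 0xDD; 0xDD ⊕ 0x6D = 0xB0.

P1 = 0xB4, P2 = 0x09, P3 = 0x96, P4 = 0x5C, P5 = 0xB0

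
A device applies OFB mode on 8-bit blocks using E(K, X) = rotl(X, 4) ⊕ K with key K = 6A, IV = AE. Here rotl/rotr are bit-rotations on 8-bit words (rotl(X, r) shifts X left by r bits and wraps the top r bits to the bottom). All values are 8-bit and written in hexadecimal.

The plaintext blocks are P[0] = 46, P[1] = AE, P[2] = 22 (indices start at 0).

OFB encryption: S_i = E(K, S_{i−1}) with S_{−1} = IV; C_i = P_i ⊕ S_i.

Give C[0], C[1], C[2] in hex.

C[0]: S = E(K, AE) = 80; 46 ⊕ 80 = C6.
C[1]: S = E(K, 80) = 62; AE ⊕ 62 = CC.
C[2]: S = E(K, 62) = 4C; 22 ⊕ 4C = 6E.

C[0] = C6, C[1] = CC, C[2] = 6E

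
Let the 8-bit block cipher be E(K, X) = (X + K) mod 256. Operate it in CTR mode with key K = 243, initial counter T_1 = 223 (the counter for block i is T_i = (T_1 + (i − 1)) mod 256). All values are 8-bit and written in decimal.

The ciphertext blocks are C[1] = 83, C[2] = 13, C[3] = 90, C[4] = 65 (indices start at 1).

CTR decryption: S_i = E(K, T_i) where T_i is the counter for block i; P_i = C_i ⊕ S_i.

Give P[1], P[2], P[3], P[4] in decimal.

P[1] = 129, P[2] = 222, P[3] = 142, P[4] = 148

P[1]: T = 223, S = E(K, T) = 210; 83 ⊕ 210 = 129.
P[2]: T = 224, S = E(K, T) = 211; 13 ⊕ 211 = 222.
P[3]: T = 225, S = E(K, T) = 212; 90 ⊕ 212 = 142.
P[4]: T = 226, S = E(K, T) = 213; 65 ⊕ 213 = 148.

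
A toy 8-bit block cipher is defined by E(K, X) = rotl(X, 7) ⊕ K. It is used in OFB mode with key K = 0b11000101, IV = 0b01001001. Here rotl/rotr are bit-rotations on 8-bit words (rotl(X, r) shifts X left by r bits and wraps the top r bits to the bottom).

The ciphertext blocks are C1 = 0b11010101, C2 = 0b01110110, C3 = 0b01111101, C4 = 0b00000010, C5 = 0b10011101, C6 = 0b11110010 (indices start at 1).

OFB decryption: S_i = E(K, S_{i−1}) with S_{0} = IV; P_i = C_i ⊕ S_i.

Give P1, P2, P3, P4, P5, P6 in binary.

P1: S = E(K, 0b01001001) = 0b01100001; 0b11010101 ⊕ 0b01100001 = 0b10110100.
P2: S = E(K, 0b01100001) = 0b01110101; 0b01110110 ⊕ 0b01110101 = 0b00000011.
P3: S = E(K, 0b01110101) = 0b01111111; 0b01111101 ⊕ 0b01111111 = 0b00000010.
P4: S = E(K, 0b01111111) = 0b01111010; 0b00000010 ⊕ 0b01111010 = 0b01111000.
P5: S = E(K, 0b01111010) = 0b11111000; 0b10011101 ⊕ 0b11111000 = 0b01100101.
P6: S = E(K, 0b11111000) = 0b10111001; 0b11110010 ⊕ 0b10111001 = 0b01001011.

P1 = 0b10110100, P2 = 0b00000011, P3 = 0b00000010, P4 = 0b01111000, P5 = 0b01100101, P6 = 0b01001011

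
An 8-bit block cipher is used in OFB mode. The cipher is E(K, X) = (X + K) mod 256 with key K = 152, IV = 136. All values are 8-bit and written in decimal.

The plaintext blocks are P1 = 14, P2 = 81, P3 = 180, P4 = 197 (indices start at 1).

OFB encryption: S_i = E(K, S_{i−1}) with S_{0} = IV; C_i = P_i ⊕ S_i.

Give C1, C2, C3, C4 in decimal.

C1 = 46, C2 = 233, C3 = 228, C4 = 45

C1: S = E(K, 136) = 32; 14 ⊕ 32 = 46.
C2: S = E(K, 32) = 184; 81 ⊕ 184 = 233.
C3: S = E(K, 184) = 80; 180 ⊕ 80 = 228.
C4: S = E(K, 80) = 232; 197 ⊕ 232 = 45.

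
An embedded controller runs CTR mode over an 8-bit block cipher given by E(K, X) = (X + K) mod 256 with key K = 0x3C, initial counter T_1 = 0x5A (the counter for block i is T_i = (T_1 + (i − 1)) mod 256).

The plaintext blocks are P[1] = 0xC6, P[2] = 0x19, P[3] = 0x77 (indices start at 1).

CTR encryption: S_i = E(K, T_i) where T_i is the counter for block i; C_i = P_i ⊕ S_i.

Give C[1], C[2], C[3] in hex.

C[1]: T = 0x5A, S = E(K, T) = 0x96; 0xC6 ⊕ 0x96 = 0x50.
C[2]: T = 0x5B, S = E(K, T) = 0x97; 0x19 ⊕ 0x97 = 0x8E.
C[3]: T = 0x5C, S = E(K, T) = 0x98; 0x77 ⊕ 0x98 = 0xEF.

C[1] = 0x50, C[2] = 0x8E, C[3] = 0xEF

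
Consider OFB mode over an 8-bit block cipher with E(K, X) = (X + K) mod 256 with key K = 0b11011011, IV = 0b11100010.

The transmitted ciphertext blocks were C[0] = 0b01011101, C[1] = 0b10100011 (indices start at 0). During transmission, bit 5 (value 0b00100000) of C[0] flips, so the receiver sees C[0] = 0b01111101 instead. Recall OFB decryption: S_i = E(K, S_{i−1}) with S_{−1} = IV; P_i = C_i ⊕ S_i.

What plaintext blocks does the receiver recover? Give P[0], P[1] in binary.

Only C[0] changed, to 0b01111101. In OFB, a change in C_i flips the same bit in P_i only; the keystream is unaffected. Decrypting the received ciphertext:
P[0]: S = E(K, 0b11100010) = 0b10111101; 0b01111101 ⊕ 0b10111101 = 0b11000000.
P[1]: S = E(K, 0b10111101) = 0b10011000; 0b10100011 ⊕ 0b10011000 = 0b00111011.
Blocks that differ from the original plaintext: P[0].

P[0] = 0b11000000, P[1] = 0b00111011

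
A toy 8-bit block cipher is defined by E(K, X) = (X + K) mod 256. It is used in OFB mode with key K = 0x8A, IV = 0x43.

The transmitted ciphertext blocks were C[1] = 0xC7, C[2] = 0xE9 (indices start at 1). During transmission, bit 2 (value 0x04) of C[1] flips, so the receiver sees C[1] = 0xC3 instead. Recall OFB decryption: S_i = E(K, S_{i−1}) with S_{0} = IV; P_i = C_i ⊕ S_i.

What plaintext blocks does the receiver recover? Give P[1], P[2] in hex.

Only C[1] changed, to 0xC3. In OFB, a change in C_i flips the same bit in P_i only; the keystream is unaffected. Decrypting the received ciphertext:
P[1]: S = E(K, 0x43) = 0xCD; 0xC3 ⊕ 0xCD = 0x0E.
P[2]: S = E(K, 0xCD) = 0x57; 0xE9 ⊕ 0x57 = 0xBE.
Blocks that differ from the original plaintext: P[1].

P[1] = 0x0E, P[2] = 0xBE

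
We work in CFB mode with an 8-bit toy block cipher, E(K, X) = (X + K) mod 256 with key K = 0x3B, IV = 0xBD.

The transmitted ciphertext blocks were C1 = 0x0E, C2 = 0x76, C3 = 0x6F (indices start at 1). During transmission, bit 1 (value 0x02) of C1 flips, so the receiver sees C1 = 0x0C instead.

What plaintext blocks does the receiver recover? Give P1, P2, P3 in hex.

CFB decryption: P_i = C_i ⊕ E(K, C_{i−1}), with C_{0} = IV.
Only C1 changed, to 0x0C. In CFB, a change in C_i flips the same bit in P_i and garbles P_{i+1}. Decrypting the received ciphertext:
P1: E(K, 0xBD) = 0xF8; 0x0C ⊕ 0xF8 = 0xF4.
P2: E(K, 0x0C) = 0x47; 0x76 ⊕ 0x47 = 0x31.
P3: E(K, 0x76) = 0xB1; 0x6F ⊕ 0xB1 = 0xDE.
Blocks that differ from the original plaintext: P1, P2.

P1 = 0xF4, P2 = 0x31, P3 = 0xDE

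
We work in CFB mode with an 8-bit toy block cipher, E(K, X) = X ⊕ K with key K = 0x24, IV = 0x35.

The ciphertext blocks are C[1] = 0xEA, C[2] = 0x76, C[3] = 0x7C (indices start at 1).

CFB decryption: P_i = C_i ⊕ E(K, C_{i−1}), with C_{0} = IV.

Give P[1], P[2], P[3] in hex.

P[1] = 0xFB, P[2] = 0xB8, P[3] = 0x2E

P[1]: E(K, 0x35) = 0x11; 0xEA ⊕ 0x11 = 0xFB.
P[2]: E(K, 0xEA) = 0xCE; 0x76 ⊕ 0xCE = 0xB8.
P[3]: E(K, 0x76) = 0x52; 0x7C ⊕ 0x52 = 0x2E.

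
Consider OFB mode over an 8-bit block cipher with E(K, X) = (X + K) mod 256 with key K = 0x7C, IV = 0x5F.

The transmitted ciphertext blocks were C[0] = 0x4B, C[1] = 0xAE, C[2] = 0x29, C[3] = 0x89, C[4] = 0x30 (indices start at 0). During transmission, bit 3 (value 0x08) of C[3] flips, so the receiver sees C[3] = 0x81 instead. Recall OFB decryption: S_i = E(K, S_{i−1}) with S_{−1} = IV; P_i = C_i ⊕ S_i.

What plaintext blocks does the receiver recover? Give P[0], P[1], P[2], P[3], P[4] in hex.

P[0] = 0x90, P[1] = 0xF9, P[2] = 0xFA, P[3] = 0xCE, P[4] = 0xFB

Only C[3] changed, to 0x81. In OFB, a change in C_i flips the same bit in P_i only; the keystream is unaffected. Decrypting the received ciphertext:
P[0]: S = E(K, 0x5F) = 0xDB; 0x4B ⊕ 0xDB = 0x90.
P[1]: S = E(K, 0xDB) = 0x57; 0xAE ⊕ 0x57 = 0xF9.
P[2]: S = E(K, 0x57) = 0xD3; 0x29 ⊕ 0xD3 = 0xFA.
P[3]: S = E(K, 0xD3) = 0x4F; 0x81 ⊕ 0x4F = 0xCE.
P[4]: S = E(K, 0x4F) = 0xCB; 0x30 ⊕ 0xCB = 0xFB.
Blocks that differ from the original plaintext: P[3].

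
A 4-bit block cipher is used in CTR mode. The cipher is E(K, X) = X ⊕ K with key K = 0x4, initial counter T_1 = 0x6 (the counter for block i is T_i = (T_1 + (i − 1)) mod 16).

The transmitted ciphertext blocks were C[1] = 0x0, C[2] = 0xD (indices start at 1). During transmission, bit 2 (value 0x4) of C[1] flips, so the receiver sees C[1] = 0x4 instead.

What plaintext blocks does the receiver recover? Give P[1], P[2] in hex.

CTR decryption: S_i = E(K, T_i) where T_i is the counter for block i; P_i = C_i ⊕ S_i.
Only C[1] changed, to 0x4. In CTR, a change in C_i flips the same bit in P_i only; the keystream is unaffected. Decrypting the received ciphertext:
P[1]: T = 0x6, S = E(K, T) = 0x2; 0x4 ⊕ 0x2 = 0x6.
P[2]: T = 0x7, S = E(K, T) = 0x3; 0xD ⊕ 0x3 = 0xE.
Blocks that differ from the original plaintext: P[1].

P[1] = 0x6, P[2] = 0xE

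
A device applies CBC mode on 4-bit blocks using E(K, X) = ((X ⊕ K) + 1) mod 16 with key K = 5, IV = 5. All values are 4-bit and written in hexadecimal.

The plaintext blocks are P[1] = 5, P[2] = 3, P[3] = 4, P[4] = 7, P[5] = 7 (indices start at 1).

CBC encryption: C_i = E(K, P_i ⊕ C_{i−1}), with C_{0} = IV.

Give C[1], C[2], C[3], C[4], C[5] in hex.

C[1]: P[1] ⊕ 5 = 0; E(K, 0) = 6.
C[2]: P[2] ⊕ 6 = 5; E(K, 5) = 1.
C[3]: P[3] ⊕ 1 = 5; E(K, 5) = 1.
C[4]: P[4] ⊕ 1 = 6; E(K, 6) = 4.
C[5]: P[5] ⊕ 4 = 3; E(K, 3) = 7.

C[1] = 6, C[2] = 1, C[3] = 1, C[4] = 4, C[5] = 7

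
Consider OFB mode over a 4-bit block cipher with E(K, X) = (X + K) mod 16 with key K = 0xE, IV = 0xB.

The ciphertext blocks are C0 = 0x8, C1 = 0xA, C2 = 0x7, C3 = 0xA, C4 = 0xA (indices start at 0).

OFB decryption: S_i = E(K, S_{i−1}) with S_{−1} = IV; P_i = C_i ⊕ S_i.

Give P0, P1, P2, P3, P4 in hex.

P0 = 0x1, P1 = 0xD, P2 = 0x2, P3 = 0x9, P4 = 0xB

P0: S = E(K, 0xB) = 0x9; 0x8 ⊕ 0x9 = 0x1.
P1: S = E(K, 0x9) = 0x7; 0xA ⊕ 0x7 = 0xD.
P2: S = E(K, 0x7) = 0x5; 0x7 ⊕ 0x5 = 0x2.
P3: S = E(K, 0x5) = 0x3; 0xA ⊕ 0x3 = 0x9.
P4: S = E(K, 0x3) = 0x1; 0xA ⊕ 0x1 = 0xB.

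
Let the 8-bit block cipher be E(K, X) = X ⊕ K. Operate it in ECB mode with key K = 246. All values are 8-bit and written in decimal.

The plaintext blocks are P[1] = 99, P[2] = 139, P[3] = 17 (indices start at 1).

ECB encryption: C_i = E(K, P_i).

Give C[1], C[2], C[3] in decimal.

C[1] = 149, C[2] = 125, C[3] = 231

C[1]: E(K, 99) = 149.
C[2]: E(K, 139) = 125.
C[3]: E(K, 17) = 231.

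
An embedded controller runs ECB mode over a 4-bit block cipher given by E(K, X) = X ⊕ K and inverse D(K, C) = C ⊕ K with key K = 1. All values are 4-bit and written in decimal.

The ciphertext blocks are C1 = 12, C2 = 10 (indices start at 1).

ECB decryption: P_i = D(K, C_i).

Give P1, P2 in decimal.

P1: D(K, 12) = 13.
P2: D(K, 10) = 11.

P1 = 13, P2 = 11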